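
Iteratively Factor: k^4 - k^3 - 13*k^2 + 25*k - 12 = (k - 3)*(k^3 + 2*k^2 - 7*k + 4) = (k - 3)*(k - 1)*(k^2 + 3*k - 4) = (k - 3)*(k - 1)*(k + 4)*(k - 1)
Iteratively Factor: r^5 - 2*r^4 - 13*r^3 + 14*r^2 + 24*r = (r + 3)*(r^4 - 5*r^3 + 2*r^2 + 8*r) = (r - 2)*(r + 3)*(r^3 - 3*r^2 - 4*r) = (r - 2)*(r + 1)*(r + 3)*(r^2 - 4*r) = (r - 4)*(r - 2)*(r + 1)*(r + 3)*(r)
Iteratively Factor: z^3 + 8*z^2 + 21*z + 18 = (z + 3)*(z^2 + 5*z + 6) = (z + 3)^2*(z + 2)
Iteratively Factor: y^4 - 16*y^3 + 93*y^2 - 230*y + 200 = (y - 2)*(y^3 - 14*y^2 + 65*y - 100) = (y - 5)*(y - 2)*(y^2 - 9*y + 20) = (y - 5)*(y - 4)*(y - 2)*(y - 5)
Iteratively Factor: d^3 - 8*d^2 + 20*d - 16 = (d - 4)*(d^2 - 4*d + 4) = (d - 4)*(d - 2)*(d - 2)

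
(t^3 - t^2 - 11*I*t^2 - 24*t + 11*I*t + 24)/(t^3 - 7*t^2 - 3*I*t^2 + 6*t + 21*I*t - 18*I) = (t - 8*I)/(t - 6)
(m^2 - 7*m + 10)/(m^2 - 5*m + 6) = (m - 5)/(m - 3)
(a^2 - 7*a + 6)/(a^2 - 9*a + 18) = (a - 1)/(a - 3)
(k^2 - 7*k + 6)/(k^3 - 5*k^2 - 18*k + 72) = (k - 1)/(k^2 + k - 12)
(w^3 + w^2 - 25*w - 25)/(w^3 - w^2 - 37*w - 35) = (w - 5)/(w - 7)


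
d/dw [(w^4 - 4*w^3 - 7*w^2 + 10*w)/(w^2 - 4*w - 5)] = 2*(w^3 + 2*w^2 + w - 1)/(w^2 + 2*w + 1)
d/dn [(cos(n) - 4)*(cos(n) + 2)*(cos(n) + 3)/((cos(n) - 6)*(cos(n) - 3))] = (-cos(n)^4 + 18*cos(n)^3 - 59*cos(n)^2 - 84*cos(n) + 468)*sin(n)/((cos(n) - 6)^2*(cos(n) - 3)^2)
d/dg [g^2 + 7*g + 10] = 2*g + 7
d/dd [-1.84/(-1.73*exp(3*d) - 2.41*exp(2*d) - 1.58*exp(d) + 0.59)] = (-9.5496*exp(2*d) - 8.8688*exp(d) - 2.9072)*exp(d)/(1.73*exp(3*d) + 2.41*exp(2*d) + 1.58*exp(d) - 0.59)^2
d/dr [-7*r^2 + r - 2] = 1 - 14*r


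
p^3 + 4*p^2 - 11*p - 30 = (p - 3)*(p + 2)*(p + 5)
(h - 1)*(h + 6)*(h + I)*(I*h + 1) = I*h^4 + 5*I*h^3 - 5*I*h^2 + 5*I*h - 6*I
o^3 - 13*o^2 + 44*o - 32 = (o - 8)*(o - 4)*(o - 1)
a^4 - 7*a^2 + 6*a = a*(a - 2)*(a - 1)*(a + 3)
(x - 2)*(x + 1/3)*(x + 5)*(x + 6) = x^4 + 28*x^3/3 + 11*x^2 - 172*x/3 - 20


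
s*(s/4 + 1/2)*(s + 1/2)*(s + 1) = s^4/4 + 7*s^3/8 + 7*s^2/8 + s/4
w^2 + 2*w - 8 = (w - 2)*(w + 4)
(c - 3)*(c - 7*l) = c^2 - 7*c*l - 3*c + 21*l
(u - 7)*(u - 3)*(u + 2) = u^3 - 8*u^2 + u + 42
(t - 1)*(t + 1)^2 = t^3 + t^2 - t - 1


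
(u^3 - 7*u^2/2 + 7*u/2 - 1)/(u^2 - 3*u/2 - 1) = (2*u^2 - 3*u + 1)/(2*u + 1)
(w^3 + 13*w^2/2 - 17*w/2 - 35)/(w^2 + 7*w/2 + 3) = (2*w^2 + 9*w - 35)/(2*w + 3)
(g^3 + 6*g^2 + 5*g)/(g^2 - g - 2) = g*(g + 5)/(g - 2)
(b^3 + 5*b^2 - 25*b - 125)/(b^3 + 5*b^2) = 1 - 25/b^2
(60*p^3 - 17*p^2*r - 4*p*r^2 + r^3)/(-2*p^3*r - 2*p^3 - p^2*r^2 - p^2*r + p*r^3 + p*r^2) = (-60*p^3 + 17*p^2*r + 4*p*r^2 - r^3)/(p*(2*p^2*r + 2*p^2 + p*r^2 + p*r - r^3 - r^2))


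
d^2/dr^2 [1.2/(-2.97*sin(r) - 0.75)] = (10.58508*sin(r)^2 - 2.673*sin(r) - 21.17016)/(2.97*sin(r) + 0.75)^3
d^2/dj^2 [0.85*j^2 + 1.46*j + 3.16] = 1.70000000000000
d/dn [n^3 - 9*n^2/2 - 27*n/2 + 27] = 3*n^2 - 9*n - 27/2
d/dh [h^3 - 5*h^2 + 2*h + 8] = 3*h^2 - 10*h + 2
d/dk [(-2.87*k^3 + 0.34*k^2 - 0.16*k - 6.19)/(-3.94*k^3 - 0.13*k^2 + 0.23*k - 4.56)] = (-7.105427357601e-15*k^5 + 1.7127*k^4 - 2.581*k^3 - 33.8468*k^2 - 4.7102*k + 2.1533)/(15.5236*k^6 + 1.0244*k^5 - 1.7955*k^4 + 35.873*k^3 + 1.2385*k^2 - 2.0976*k + 20.7936)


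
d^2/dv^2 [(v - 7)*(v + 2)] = 2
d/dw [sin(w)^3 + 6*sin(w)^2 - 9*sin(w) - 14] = 3*(sin(w)^2 + 4*sin(w) - 3)*cos(w)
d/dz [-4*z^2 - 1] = -8*z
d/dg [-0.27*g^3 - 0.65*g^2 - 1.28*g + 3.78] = -0.81*g^2 - 1.3*g - 1.28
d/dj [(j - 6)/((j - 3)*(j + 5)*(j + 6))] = 2*(-j^3 + 5*j^2 + 48*j - 54)/(j^6 + 16*j^5 + 58*j^4 - 228*j^3 - 1431*j^2 + 540*j + 8100)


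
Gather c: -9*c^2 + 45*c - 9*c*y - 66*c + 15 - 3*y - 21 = -9*c^2 + c*(-9*y - 21) - 3*y - 6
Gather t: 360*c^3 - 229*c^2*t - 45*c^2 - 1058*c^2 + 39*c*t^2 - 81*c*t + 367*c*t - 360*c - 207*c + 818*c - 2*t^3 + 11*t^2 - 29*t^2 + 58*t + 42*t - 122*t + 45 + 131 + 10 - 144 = 360*c^3 - 1103*c^2 + 251*c - 2*t^3 + t^2*(39*c - 18) + t*(-229*c^2 + 286*c - 22) + 42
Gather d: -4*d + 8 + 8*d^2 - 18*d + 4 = 8*d^2 - 22*d + 12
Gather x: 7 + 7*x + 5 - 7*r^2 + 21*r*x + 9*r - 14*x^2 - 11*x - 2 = -7*r^2 + 9*r - 14*x^2 + x*(21*r - 4) + 10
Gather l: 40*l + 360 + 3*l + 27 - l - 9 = 42*l + 378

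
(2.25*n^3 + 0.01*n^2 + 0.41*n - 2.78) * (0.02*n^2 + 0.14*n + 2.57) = 0.045*n^5 + 0.3152*n^4 + 5.7921*n^3 + 0.0275*n^2 + 0.6645*n - 7.1446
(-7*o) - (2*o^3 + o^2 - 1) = -2*o^3 - o^2 - 7*o + 1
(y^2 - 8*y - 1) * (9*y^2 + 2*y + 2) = 9*y^4 - 70*y^3 - 23*y^2 - 18*y - 2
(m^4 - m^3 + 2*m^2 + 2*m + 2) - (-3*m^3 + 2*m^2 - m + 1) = m^4 + 2*m^3 + 3*m + 1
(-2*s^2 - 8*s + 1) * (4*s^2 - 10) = -8*s^4 - 32*s^3 + 24*s^2 + 80*s - 10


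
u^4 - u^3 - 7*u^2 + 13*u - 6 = (u - 2)*(u - 1)^2*(u + 3)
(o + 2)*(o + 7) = o^2 + 9*o + 14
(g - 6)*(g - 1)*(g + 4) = g^3 - 3*g^2 - 22*g + 24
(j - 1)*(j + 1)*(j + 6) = j^3 + 6*j^2 - j - 6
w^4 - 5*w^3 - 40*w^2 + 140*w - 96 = (w - 8)*(w - 2)*(w - 1)*(w + 6)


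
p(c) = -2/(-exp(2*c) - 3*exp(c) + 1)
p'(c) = -2*(2*exp(2*c) + 3*exp(c))/(-exp(2*c) - 3*exp(c) + 1)^2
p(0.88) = 0.17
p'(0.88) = -0.26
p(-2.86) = -2.42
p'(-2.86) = -0.52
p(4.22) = 0.00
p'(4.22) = -0.00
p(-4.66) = -2.06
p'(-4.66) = -0.06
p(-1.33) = -14.64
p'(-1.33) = -100.01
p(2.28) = 0.02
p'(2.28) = -0.03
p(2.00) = 0.03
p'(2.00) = -0.05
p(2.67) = 0.01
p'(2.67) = -0.01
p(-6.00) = -2.01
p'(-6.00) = -0.02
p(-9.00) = -2.00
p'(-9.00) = 0.00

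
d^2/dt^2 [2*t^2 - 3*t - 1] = 4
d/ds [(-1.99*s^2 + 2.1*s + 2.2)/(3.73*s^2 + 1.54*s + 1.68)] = (-10.8976*s^2 - 23.0984*s + 0.14)/(13.9129*s^4 + 11.4884*s^3 + 14.9044*s^2 + 5.1744*s + 2.8224)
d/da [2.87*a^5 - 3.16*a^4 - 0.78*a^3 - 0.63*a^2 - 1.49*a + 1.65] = 14.35*a^4 - 12.64*a^3 - 2.34*a^2 - 1.26*a - 1.49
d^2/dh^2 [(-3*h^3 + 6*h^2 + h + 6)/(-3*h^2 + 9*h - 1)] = 42*(3*h^3 - 9*h^2 + 24*h - 23)/(27*h^6 - 243*h^5 + 756*h^4 - 891*h^3 + 252*h^2 - 27*h + 1)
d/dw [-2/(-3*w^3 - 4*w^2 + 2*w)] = 2*(-9*w^2 - 8*w + 2)/(w^2*(3*w^2 + 4*w - 2)^2)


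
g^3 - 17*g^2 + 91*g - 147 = (g - 7)^2*(g - 3)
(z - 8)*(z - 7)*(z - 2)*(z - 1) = z^4 - 18*z^3 + 103*z^2 - 198*z + 112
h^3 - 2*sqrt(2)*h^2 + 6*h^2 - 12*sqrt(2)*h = h*(h + 6)*(h - 2*sqrt(2))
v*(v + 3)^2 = v^3 + 6*v^2 + 9*v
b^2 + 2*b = b*(b + 2)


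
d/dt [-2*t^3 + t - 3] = 1 - 6*t^2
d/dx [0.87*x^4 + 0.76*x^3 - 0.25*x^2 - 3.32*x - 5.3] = 3.48*x^3 + 2.28*x^2 - 0.5*x - 3.32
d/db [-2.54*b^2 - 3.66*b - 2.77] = -5.08*b - 3.66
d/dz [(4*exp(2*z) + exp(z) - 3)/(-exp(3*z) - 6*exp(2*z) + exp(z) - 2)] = (4*exp(4*z) + 2*exp(3*z) + exp(2*z) - 52*exp(z) + 1)*exp(z)/(exp(6*z) + 12*exp(5*z) + 34*exp(4*z) - 8*exp(3*z) + 25*exp(2*z) - 4*exp(z) + 4)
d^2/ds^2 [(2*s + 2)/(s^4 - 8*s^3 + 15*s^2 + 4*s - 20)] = 12*(2*s^2 - 16*s + 33)/(s^7 - 23*s^6 + 219*s^5 - 1117*s^4 + 3296*s^3 - 5640*s^2 + 5200*s - 2000)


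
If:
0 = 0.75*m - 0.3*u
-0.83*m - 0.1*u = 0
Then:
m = 0.00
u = 0.00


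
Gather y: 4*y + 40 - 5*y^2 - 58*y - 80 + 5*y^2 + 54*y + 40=0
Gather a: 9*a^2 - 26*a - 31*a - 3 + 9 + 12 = 9*a^2 - 57*a + 18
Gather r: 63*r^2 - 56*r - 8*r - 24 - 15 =63*r^2 - 64*r - 39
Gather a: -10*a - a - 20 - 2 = -11*a - 22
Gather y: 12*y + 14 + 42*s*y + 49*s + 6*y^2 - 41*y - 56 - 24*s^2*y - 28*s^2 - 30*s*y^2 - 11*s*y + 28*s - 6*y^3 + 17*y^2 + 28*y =-28*s^2 + 77*s - 6*y^3 + y^2*(23 - 30*s) + y*(-24*s^2 + 31*s - 1) - 42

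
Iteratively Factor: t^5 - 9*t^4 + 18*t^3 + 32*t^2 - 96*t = (t - 4)*(t^4 - 5*t^3 - 2*t^2 + 24*t) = (t - 4)^2*(t^3 - t^2 - 6*t) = (t - 4)^2*(t + 2)*(t^2 - 3*t) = t*(t - 4)^2*(t + 2)*(t - 3)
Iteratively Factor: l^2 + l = (l + 1)*(l)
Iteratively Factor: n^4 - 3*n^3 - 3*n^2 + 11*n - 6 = (n - 1)*(n^3 - 2*n^2 - 5*n + 6) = (n - 1)*(n + 2)*(n^2 - 4*n + 3) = (n - 3)*(n - 1)*(n + 2)*(n - 1)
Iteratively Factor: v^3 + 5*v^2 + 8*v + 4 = (v + 2)*(v^2 + 3*v + 2) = (v + 1)*(v + 2)*(v + 2)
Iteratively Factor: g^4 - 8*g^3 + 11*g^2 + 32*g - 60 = (g - 3)*(g^3 - 5*g^2 - 4*g + 20) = (g - 3)*(g + 2)*(g^2 - 7*g + 10) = (g - 3)*(g - 2)*(g + 2)*(g - 5)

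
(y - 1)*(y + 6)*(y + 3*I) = y^3 + 5*y^2 + 3*I*y^2 - 6*y + 15*I*y - 18*I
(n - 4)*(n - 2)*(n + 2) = n^3 - 4*n^2 - 4*n + 16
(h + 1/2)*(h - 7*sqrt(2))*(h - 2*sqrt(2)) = h^3 - 9*sqrt(2)*h^2 + h^2/2 - 9*sqrt(2)*h/2 + 28*h + 14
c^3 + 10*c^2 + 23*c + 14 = (c + 1)*(c + 2)*(c + 7)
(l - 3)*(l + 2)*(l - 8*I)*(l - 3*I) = l^4 - l^3 - 11*I*l^3 - 30*l^2 + 11*I*l^2 + 24*l + 66*I*l + 144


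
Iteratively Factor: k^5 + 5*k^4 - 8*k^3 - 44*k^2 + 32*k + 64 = (k + 4)*(k^4 + k^3 - 12*k^2 + 4*k + 16) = (k - 2)*(k + 4)*(k^3 + 3*k^2 - 6*k - 8) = (k - 2)*(k + 4)^2*(k^2 - k - 2) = (k - 2)^2*(k + 4)^2*(k + 1)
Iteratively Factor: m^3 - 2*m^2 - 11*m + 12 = (m + 3)*(m^2 - 5*m + 4) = (m - 4)*(m + 3)*(m - 1)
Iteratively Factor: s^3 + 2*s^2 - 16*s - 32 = (s + 2)*(s^2 - 16) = (s - 4)*(s + 2)*(s + 4)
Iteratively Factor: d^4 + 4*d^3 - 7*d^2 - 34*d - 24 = (d + 1)*(d^3 + 3*d^2 - 10*d - 24) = (d + 1)*(d + 4)*(d^2 - d - 6) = (d + 1)*(d + 2)*(d + 4)*(d - 3)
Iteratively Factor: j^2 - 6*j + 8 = (j - 2)*(j - 4)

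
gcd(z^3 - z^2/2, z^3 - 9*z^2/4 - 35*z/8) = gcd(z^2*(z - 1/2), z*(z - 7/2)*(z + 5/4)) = z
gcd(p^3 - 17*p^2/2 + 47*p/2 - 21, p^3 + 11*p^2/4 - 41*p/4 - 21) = p - 3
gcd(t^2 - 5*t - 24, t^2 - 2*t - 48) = t - 8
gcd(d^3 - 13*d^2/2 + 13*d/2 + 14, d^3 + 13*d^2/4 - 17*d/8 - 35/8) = d + 1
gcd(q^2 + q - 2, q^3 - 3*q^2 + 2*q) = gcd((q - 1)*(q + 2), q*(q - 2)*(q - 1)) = q - 1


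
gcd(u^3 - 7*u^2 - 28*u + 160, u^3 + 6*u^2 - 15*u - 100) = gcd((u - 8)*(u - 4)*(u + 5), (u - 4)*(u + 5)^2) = u^2 + u - 20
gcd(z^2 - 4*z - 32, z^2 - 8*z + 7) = 1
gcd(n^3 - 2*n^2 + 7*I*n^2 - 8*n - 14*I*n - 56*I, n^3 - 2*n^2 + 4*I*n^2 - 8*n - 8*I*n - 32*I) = n^2 - 2*n - 8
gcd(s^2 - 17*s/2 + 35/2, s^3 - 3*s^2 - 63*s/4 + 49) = s - 7/2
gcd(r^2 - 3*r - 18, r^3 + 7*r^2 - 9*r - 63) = r + 3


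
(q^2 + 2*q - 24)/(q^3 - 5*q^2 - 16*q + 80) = (q + 6)/(q^2 - q - 20)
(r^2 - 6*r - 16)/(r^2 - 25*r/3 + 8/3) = 3*(r + 2)/(3*r - 1)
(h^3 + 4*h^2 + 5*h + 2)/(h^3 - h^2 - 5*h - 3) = (h + 2)/(h - 3)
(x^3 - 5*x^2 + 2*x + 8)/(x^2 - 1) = (x^2 - 6*x + 8)/(x - 1)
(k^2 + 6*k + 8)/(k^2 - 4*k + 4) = (k^2 + 6*k + 8)/(k^2 - 4*k + 4)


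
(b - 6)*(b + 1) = b^2 - 5*b - 6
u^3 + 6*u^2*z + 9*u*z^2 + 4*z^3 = (u + z)^2*(u + 4*z)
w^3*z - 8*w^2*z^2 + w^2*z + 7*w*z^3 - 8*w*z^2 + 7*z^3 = (w - 7*z)*(w - z)*(w*z + z)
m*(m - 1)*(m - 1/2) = m^3 - 3*m^2/2 + m/2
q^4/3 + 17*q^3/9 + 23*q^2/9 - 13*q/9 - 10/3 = (q/3 + 1)*(q - 1)*(q + 5/3)*(q + 2)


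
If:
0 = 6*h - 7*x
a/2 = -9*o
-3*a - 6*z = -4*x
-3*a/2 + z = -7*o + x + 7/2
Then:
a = -18*z/95 - 126/95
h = 301*z/190 - 441/380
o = z/95 + 7/95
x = 129*z/95 - 189/190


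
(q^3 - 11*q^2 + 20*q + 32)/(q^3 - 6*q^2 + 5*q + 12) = (q - 8)/(q - 3)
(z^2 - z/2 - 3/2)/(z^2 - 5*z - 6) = (z - 3/2)/(z - 6)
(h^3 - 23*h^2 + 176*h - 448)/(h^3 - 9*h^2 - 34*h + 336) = (h - 8)/(h + 6)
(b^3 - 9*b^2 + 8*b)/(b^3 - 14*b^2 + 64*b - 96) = b*(b^2 - 9*b + 8)/(b^3 - 14*b^2 + 64*b - 96)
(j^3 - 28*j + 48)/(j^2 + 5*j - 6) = (j^2 - 6*j + 8)/(j - 1)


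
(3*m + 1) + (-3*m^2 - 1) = -3*m^2 + 3*m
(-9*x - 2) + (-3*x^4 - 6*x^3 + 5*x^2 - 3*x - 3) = -3*x^4 - 6*x^3 + 5*x^2 - 12*x - 5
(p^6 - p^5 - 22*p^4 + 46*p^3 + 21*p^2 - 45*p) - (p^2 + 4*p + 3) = p^6 - p^5 - 22*p^4 + 46*p^3 + 20*p^2 - 49*p - 3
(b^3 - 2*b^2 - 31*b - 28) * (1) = b^3 - 2*b^2 - 31*b - 28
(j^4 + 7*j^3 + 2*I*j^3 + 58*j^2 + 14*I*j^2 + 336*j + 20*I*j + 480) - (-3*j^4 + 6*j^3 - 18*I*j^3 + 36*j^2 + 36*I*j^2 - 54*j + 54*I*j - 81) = 4*j^4 + j^3 + 20*I*j^3 + 22*j^2 - 22*I*j^2 + 390*j - 34*I*j + 561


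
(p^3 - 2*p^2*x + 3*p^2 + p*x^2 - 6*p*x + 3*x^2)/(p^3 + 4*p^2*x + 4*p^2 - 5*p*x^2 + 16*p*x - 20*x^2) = (p^2 - p*x + 3*p - 3*x)/(p^2 + 5*p*x + 4*p + 20*x)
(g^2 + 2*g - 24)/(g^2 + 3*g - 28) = (g + 6)/(g + 7)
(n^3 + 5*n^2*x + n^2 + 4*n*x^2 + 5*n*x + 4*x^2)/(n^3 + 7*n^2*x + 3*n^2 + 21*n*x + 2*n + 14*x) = (n^2 + 5*n*x + 4*x^2)/(n^2 + 7*n*x + 2*n + 14*x)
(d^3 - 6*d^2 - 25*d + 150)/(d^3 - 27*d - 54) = (d^2 - 25)/(d^2 + 6*d + 9)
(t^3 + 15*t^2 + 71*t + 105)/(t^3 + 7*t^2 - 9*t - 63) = (t + 5)/(t - 3)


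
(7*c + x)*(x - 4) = 7*c*x - 28*c + x^2 - 4*x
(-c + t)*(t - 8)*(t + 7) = -c*t^2 + c*t + 56*c + t^3 - t^2 - 56*t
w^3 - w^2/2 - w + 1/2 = (w - 1)*(w - 1/2)*(w + 1)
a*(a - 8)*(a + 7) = a^3 - a^2 - 56*a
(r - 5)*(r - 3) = r^2 - 8*r + 15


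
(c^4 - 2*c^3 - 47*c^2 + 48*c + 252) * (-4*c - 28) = -4*c^5 - 20*c^4 + 244*c^3 + 1124*c^2 - 2352*c - 7056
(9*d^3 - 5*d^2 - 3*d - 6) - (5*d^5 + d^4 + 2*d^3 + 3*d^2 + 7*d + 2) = -5*d^5 - d^4 + 7*d^3 - 8*d^2 - 10*d - 8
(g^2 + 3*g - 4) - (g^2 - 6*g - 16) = 9*g + 12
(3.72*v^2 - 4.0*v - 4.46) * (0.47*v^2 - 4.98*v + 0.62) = 1.7484*v^4 - 20.4056*v^3 + 20.1302*v^2 + 19.7308*v - 2.7652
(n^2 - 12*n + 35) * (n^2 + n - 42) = n^4 - 11*n^3 - 19*n^2 + 539*n - 1470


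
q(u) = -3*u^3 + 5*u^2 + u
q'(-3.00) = -110.00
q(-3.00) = 123.00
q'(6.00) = -263.00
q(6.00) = -462.00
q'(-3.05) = -113.22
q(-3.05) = 128.58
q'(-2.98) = -108.72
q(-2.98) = 120.81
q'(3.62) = -80.74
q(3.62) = -73.17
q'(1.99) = -14.74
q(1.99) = -1.85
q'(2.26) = -22.37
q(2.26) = -6.83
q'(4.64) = -146.37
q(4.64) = -187.40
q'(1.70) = -8.01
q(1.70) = 1.41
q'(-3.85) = -170.90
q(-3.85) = 241.46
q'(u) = -9*u^2 + 10*u + 1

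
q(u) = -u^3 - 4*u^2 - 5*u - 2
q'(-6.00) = -65.00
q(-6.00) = 100.00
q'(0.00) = -5.00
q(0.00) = -2.00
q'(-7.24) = -104.33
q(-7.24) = 204.03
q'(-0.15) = -3.87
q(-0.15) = -1.34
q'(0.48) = -9.53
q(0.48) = -5.43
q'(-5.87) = -61.41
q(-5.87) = 91.78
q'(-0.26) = -3.12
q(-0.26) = -0.95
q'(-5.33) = -47.59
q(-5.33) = 62.43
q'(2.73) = -49.20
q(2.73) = -65.81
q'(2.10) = -35.03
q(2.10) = -39.40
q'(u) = -3*u^2 - 8*u - 5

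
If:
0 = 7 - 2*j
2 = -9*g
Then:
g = -2/9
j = 7/2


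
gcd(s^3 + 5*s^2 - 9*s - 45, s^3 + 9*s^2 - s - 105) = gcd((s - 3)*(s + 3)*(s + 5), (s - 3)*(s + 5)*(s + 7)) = s^2 + 2*s - 15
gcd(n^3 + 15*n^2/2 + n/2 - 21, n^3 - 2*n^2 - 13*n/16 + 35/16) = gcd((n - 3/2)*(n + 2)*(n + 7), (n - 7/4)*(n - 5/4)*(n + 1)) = 1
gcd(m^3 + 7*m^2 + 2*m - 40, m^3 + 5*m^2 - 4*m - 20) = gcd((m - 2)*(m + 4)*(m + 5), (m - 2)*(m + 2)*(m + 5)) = m^2 + 3*m - 10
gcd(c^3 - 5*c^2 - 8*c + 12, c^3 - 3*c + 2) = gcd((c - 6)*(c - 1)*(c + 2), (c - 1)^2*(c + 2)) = c^2 + c - 2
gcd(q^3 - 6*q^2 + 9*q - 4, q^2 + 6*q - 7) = q - 1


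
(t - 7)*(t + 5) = t^2 - 2*t - 35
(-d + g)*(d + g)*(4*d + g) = -4*d^3 - d^2*g + 4*d*g^2 + g^3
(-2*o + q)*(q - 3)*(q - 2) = -2*o*q^2 + 10*o*q - 12*o + q^3 - 5*q^2 + 6*q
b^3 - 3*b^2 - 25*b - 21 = (b - 7)*(b + 1)*(b + 3)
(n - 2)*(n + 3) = n^2 + n - 6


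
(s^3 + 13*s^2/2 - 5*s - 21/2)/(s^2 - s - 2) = (2*s^2 + 11*s - 21)/(2*(s - 2))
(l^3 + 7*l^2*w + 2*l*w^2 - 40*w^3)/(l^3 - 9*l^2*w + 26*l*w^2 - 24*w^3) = (l^2 + 9*l*w + 20*w^2)/(l^2 - 7*l*w + 12*w^2)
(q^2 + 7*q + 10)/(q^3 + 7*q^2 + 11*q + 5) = (q + 2)/(q^2 + 2*q + 1)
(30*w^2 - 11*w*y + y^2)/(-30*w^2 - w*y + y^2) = (-5*w + y)/(5*w + y)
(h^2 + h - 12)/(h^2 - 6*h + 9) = (h + 4)/(h - 3)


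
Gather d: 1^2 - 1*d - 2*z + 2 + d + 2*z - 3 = 0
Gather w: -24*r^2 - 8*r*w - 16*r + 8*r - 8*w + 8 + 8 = -24*r^2 - 8*r + w*(-8*r - 8) + 16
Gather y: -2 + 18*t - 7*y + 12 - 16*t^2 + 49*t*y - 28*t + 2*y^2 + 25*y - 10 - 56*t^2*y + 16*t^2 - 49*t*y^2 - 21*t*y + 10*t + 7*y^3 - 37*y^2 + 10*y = 7*y^3 + y^2*(-49*t - 35) + y*(-56*t^2 + 28*t + 28)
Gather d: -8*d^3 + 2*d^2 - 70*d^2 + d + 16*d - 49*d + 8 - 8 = -8*d^3 - 68*d^2 - 32*d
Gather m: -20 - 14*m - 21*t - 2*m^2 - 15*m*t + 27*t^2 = -2*m^2 + m*(-15*t - 14) + 27*t^2 - 21*t - 20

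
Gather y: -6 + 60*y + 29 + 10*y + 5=70*y + 28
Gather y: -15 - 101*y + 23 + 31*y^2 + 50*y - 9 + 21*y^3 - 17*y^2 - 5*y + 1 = 21*y^3 + 14*y^2 - 56*y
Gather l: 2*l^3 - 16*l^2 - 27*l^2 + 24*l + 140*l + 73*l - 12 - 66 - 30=2*l^3 - 43*l^2 + 237*l - 108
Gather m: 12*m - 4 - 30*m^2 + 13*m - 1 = -30*m^2 + 25*m - 5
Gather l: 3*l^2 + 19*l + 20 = 3*l^2 + 19*l + 20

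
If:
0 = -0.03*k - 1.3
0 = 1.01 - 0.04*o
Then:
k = -43.33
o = 25.25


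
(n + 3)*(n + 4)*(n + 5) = n^3 + 12*n^2 + 47*n + 60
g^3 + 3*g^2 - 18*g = g*(g - 3)*(g + 6)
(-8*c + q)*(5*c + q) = -40*c^2 - 3*c*q + q^2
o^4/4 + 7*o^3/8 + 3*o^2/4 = o^2*(o/4 + 1/2)*(o + 3/2)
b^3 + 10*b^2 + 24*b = b*(b + 4)*(b + 6)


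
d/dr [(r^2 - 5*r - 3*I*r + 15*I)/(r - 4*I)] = (r^2 - 8*I*r - 12 + 5*I)/(r^2 - 8*I*r - 16)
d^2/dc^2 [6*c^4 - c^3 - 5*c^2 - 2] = 72*c^2 - 6*c - 10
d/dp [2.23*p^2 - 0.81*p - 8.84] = 4.46*p - 0.81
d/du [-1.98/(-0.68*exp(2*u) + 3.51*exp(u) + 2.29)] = (6.9498 - 2.6928*exp(u))*exp(u)/(-0.68*exp(2*u) + 3.51*exp(u) + 2.29)^2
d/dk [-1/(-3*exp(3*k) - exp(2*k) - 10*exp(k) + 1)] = (-9*exp(2*k) - 2*exp(k) - 10)*exp(k)/(3*exp(3*k) + exp(2*k) + 10*exp(k) - 1)^2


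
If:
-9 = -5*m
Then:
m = 9/5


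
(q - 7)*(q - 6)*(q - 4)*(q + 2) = q^4 - 15*q^3 + 60*q^2 + 20*q - 336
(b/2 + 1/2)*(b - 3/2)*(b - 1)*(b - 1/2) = b^4/2 - b^3 - b^2/8 + b - 3/8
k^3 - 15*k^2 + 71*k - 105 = (k - 7)*(k - 5)*(k - 3)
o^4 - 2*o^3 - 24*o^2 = o^2*(o - 6)*(o + 4)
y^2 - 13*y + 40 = (y - 8)*(y - 5)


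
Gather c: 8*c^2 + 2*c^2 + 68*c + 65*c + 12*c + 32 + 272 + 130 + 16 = 10*c^2 + 145*c + 450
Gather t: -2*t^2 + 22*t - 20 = -2*t^2 + 22*t - 20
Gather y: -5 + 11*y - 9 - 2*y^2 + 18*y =-2*y^2 + 29*y - 14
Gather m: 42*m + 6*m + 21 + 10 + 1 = 48*m + 32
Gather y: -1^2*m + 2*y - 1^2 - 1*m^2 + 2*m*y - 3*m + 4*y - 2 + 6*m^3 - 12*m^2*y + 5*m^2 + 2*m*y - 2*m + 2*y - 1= 6*m^3 + 4*m^2 - 6*m + y*(-12*m^2 + 4*m + 8) - 4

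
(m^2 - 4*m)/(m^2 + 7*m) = (m - 4)/(m + 7)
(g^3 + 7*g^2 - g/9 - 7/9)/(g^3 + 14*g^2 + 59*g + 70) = (g^2 - 1/9)/(g^2 + 7*g + 10)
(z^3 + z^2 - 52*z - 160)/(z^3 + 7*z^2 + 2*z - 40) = (z - 8)/(z - 2)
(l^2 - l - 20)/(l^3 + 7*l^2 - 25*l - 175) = (l + 4)/(l^2 + 12*l + 35)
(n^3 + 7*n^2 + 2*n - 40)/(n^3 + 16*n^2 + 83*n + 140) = (n - 2)/(n + 7)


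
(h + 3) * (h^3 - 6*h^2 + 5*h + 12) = h^4 - 3*h^3 - 13*h^2 + 27*h + 36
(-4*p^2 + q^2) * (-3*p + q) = 12*p^3 - 4*p^2*q - 3*p*q^2 + q^3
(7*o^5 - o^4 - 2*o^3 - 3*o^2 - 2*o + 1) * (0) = 0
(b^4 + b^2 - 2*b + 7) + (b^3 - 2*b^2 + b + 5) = b^4 + b^3 - b^2 - b + 12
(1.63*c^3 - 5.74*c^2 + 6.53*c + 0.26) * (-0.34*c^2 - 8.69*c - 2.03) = -0.5542*c^5 - 12.2131*c^4 + 44.3515*c^3 - 45.1819*c^2 - 15.5153*c - 0.5278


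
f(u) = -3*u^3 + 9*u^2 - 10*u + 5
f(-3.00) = 197.00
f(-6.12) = 1090.95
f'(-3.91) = -217.97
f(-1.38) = 43.82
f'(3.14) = -42.22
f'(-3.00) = -145.00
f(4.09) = -90.60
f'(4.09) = -86.93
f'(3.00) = -37.00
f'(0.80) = -1.36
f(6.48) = -498.18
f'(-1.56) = -59.98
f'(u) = -9*u^2 + 18*u - 10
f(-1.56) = 53.89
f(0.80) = 1.22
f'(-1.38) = -51.98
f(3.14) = -30.54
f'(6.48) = -271.27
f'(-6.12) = -457.25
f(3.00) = -25.00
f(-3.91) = 361.02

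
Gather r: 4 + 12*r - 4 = 12*r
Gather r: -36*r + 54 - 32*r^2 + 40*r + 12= -32*r^2 + 4*r + 66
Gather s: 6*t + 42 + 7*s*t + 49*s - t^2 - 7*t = s*(7*t + 49) - t^2 - t + 42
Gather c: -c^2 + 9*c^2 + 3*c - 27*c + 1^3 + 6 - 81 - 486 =8*c^2 - 24*c - 560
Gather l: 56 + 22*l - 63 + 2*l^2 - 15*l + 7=2*l^2 + 7*l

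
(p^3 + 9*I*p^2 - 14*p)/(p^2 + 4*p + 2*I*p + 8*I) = p*(p + 7*I)/(p + 4)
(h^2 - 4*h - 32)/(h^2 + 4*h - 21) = (h^2 - 4*h - 32)/(h^2 + 4*h - 21)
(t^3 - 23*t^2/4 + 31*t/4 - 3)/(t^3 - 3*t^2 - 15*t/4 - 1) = (4*t^2 - 7*t + 3)/(4*t^2 + 4*t + 1)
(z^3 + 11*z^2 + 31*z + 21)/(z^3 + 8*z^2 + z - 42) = (z + 1)/(z - 2)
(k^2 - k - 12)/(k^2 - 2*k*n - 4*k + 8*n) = (k + 3)/(k - 2*n)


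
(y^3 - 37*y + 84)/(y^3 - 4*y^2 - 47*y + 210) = (y^2 - 7*y + 12)/(y^2 - 11*y + 30)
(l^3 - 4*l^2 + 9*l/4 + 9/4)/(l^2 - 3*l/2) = l - 5/2 - 3/(2*l)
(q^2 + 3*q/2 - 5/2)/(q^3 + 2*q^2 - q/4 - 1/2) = 2*(2*q^2 + 3*q - 5)/(4*q^3 + 8*q^2 - q - 2)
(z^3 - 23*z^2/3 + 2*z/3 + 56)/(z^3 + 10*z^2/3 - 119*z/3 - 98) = (z - 4)/(z + 7)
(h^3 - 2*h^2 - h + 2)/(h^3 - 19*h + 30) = (h^2 - 1)/(h^2 + 2*h - 15)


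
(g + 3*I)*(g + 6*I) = g^2 + 9*I*g - 18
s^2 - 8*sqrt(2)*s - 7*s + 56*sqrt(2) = (s - 7)*(s - 8*sqrt(2))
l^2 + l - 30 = (l - 5)*(l + 6)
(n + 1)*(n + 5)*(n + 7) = n^3 + 13*n^2 + 47*n + 35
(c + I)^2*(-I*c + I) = -I*c^3 + 2*c^2 + I*c^2 - 2*c + I*c - I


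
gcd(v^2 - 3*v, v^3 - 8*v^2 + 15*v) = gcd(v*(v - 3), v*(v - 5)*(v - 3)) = v^2 - 3*v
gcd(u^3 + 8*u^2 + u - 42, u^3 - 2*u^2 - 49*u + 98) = u^2 + 5*u - 14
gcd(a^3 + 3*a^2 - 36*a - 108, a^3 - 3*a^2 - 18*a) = a^2 - 3*a - 18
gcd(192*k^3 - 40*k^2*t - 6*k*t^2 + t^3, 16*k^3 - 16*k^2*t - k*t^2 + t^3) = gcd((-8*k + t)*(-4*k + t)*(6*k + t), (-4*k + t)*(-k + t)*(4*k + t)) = -4*k + t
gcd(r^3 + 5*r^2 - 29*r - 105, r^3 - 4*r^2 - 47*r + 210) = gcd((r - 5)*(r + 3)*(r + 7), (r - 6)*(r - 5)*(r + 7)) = r^2 + 2*r - 35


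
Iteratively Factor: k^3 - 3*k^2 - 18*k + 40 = (k - 5)*(k^2 + 2*k - 8) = (k - 5)*(k - 2)*(k + 4)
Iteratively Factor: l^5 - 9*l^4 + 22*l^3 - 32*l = (l - 4)*(l^4 - 5*l^3 + 2*l^2 + 8*l) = (l - 4)^2*(l^3 - l^2 - 2*l) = (l - 4)^2*(l + 1)*(l^2 - 2*l) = l*(l - 4)^2*(l + 1)*(l - 2)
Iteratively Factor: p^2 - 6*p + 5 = (p - 5)*(p - 1)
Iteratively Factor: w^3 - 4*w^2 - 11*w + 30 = (w - 5)*(w^2 + w - 6) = (w - 5)*(w + 3)*(w - 2)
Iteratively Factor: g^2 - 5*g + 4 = (g - 1)*(g - 4)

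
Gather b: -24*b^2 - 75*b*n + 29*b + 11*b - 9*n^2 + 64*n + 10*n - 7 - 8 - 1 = -24*b^2 + b*(40 - 75*n) - 9*n^2 + 74*n - 16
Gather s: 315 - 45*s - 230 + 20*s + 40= 125 - 25*s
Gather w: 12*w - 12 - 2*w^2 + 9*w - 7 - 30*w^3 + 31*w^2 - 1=-30*w^3 + 29*w^2 + 21*w - 20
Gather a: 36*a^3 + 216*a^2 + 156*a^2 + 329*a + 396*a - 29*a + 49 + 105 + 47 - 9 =36*a^3 + 372*a^2 + 696*a + 192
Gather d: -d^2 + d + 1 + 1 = -d^2 + d + 2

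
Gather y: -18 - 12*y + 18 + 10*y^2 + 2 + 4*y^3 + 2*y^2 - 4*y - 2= 4*y^3 + 12*y^2 - 16*y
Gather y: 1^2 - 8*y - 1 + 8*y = 0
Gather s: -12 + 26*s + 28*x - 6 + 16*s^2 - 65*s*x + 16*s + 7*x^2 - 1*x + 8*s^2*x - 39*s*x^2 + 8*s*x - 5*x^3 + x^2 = s^2*(8*x + 16) + s*(-39*x^2 - 57*x + 42) - 5*x^3 + 8*x^2 + 27*x - 18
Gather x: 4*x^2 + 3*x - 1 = 4*x^2 + 3*x - 1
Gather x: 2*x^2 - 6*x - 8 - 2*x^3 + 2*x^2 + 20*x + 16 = -2*x^3 + 4*x^2 + 14*x + 8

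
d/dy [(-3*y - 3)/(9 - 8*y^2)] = 3*(8*y^2 - 16*y*(y + 1) - 9)/(8*y^2 - 9)^2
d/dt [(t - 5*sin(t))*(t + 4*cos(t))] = -(t - 5*sin(t))*(4*sin(t) - 1) - (t + 4*cos(t))*(5*cos(t) - 1)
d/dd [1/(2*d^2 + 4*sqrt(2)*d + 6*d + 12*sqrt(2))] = (-d - 3/2 - sqrt(2))/(d^2 + 2*sqrt(2)*d + 3*d + 6*sqrt(2))^2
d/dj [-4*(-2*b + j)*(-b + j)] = 12*b - 8*j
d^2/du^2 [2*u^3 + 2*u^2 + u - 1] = 12*u + 4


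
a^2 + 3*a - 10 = (a - 2)*(a + 5)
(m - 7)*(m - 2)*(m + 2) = m^3 - 7*m^2 - 4*m + 28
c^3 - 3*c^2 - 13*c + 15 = (c - 5)*(c - 1)*(c + 3)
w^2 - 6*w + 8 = (w - 4)*(w - 2)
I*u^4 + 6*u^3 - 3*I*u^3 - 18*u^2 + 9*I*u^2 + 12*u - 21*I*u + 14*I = (u - 2)*(u - 7*I)*(u + I)*(I*u - I)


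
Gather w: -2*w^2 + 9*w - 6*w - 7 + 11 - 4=-2*w^2 + 3*w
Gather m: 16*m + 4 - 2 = 16*m + 2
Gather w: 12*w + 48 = 12*w + 48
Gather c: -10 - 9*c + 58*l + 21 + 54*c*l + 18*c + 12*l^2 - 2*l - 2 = c*(54*l + 9) + 12*l^2 + 56*l + 9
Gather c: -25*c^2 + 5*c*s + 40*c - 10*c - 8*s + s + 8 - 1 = -25*c^2 + c*(5*s + 30) - 7*s + 7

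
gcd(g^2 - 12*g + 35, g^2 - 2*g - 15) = g - 5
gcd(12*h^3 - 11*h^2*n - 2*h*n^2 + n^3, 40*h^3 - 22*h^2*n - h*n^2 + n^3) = 4*h - n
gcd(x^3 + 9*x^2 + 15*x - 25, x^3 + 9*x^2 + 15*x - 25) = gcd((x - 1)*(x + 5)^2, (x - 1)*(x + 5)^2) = x^3 + 9*x^2 + 15*x - 25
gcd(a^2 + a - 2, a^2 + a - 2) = a^2 + a - 2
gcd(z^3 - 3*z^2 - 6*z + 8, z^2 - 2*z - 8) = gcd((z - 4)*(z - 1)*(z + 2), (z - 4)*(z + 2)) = z^2 - 2*z - 8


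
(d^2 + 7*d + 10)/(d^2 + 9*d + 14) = (d + 5)/(d + 7)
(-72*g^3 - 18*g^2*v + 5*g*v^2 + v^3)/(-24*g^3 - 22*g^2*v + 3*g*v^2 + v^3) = (3*g + v)/(g + v)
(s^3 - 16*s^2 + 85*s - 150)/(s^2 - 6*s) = s - 10 + 25/s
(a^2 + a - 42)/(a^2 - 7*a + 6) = (a + 7)/(a - 1)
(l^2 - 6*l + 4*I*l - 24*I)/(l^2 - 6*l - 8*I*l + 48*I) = (l + 4*I)/(l - 8*I)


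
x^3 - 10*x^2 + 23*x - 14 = (x - 7)*(x - 2)*(x - 1)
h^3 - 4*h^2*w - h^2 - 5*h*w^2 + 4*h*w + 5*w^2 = (h - 1)*(h - 5*w)*(h + w)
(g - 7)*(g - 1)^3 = g^4 - 10*g^3 + 24*g^2 - 22*g + 7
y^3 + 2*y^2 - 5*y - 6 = (y - 2)*(y + 1)*(y + 3)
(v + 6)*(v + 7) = v^2 + 13*v + 42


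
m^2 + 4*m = m*(m + 4)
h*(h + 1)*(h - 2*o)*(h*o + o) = h^4*o - 2*h^3*o^2 + 2*h^3*o - 4*h^2*o^2 + h^2*o - 2*h*o^2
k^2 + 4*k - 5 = (k - 1)*(k + 5)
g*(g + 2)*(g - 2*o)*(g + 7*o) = g^4 + 5*g^3*o + 2*g^3 - 14*g^2*o^2 + 10*g^2*o - 28*g*o^2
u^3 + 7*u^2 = u^2*(u + 7)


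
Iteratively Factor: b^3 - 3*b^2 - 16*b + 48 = (b - 4)*(b^2 + b - 12) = (b - 4)*(b + 4)*(b - 3)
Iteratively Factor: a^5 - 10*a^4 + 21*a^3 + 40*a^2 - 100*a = (a - 5)*(a^4 - 5*a^3 - 4*a^2 + 20*a) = a*(a - 5)*(a^3 - 5*a^2 - 4*a + 20) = a*(a - 5)*(a - 2)*(a^2 - 3*a - 10) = a*(a - 5)^2*(a - 2)*(a + 2)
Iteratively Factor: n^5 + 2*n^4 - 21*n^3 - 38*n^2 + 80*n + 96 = (n - 2)*(n^4 + 4*n^3 - 13*n^2 - 64*n - 48) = (n - 2)*(n + 1)*(n^3 + 3*n^2 - 16*n - 48) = (n - 2)*(n + 1)*(n + 4)*(n^2 - n - 12) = (n - 4)*(n - 2)*(n + 1)*(n + 4)*(n + 3)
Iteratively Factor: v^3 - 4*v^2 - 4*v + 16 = (v - 4)*(v^2 - 4) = (v - 4)*(v + 2)*(v - 2)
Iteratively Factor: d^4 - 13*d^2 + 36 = (d + 3)*(d^3 - 3*d^2 - 4*d + 12) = (d - 2)*(d + 3)*(d^2 - d - 6) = (d - 2)*(d + 2)*(d + 3)*(d - 3)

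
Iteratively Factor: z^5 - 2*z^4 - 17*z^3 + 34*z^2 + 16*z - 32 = (z + 4)*(z^4 - 6*z^3 + 7*z^2 + 6*z - 8) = (z - 1)*(z + 4)*(z^3 - 5*z^2 + 2*z + 8) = (z - 4)*(z - 1)*(z + 4)*(z^2 - z - 2) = (z - 4)*(z - 1)*(z + 1)*(z + 4)*(z - 2)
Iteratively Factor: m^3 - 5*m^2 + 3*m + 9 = (m - 3)*(m^2 - 2*m - 3) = (m - 3)*(m + 1)*(m - 3)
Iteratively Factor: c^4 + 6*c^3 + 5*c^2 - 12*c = (c)*(c^3 + 6*c^2 + 5*c - 12) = c*(c + 4)*(c^2 + 2*c - 3) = c*(c + 3)*(c + 4)*(c - 1)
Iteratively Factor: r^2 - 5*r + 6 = (r - 2)*(r - 3)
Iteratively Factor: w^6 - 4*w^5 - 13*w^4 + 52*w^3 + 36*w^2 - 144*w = (w - 3)*(w^5 - w^4 - 16*w^3 + 4*w^2 + 48*w) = w*(w - 3)*(w^4 - w^3 - 16*w^2 + 4*w + 48) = w*(w - 4)*(w - 3)*(w^3 + 3*w^2 - 4*w - 12) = w*(w - 4)*(w - 3)*(w + 3)*(w^2 - 4) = w*(w - 4)*(w - 3)*(w + 2)*(w + 3)*(w - 2)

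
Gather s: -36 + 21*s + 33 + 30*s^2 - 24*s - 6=30*s^2 - 3*s - 9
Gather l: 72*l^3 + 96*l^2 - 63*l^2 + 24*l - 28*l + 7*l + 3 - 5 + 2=72*l^3 + 33*l^2 + 3*l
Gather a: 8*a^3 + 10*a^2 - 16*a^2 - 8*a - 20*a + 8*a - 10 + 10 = 8*a^3 - 6*a^2 - 20*a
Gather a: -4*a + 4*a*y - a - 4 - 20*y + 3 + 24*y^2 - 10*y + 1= a*(4*y - 5) + 24*y^2 - 30*y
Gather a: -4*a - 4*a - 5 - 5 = -8*a - 10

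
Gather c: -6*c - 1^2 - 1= -6*c - 2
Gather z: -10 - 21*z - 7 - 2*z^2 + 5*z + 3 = -2*z^2 - 16*z - 14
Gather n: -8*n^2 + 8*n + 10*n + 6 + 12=-8*n^2 + 18*n + 18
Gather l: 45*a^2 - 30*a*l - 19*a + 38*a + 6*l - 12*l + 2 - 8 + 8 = 45*a^2 + 19*a + l*(-30*a - 6) + 2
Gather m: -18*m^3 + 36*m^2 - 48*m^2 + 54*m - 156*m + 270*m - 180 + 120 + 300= -18*m^3 - 12*m^2 + 168*m + 240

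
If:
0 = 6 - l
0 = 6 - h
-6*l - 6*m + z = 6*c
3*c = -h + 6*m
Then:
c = z/9 - 14/3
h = 6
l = 6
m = z/18 - 4/3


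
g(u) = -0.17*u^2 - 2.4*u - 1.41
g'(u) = -0.34*u - 2.4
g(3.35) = -11.36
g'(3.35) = -3.54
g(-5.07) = 6.39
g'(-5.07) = -0.68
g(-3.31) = 4.67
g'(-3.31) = -1.27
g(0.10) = -1.65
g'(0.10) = -2.43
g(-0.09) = -1.20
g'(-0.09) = -2.37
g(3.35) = -11.36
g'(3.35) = -3.54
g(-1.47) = 1.75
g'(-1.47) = -1.90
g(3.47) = -11.78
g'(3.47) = -3.58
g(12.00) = -54.69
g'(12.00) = -6.48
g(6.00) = -21.93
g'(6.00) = -4.44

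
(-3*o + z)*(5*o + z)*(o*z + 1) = -15*o^3*z + 2*o^2*z^2 - 15*o^2 + o*z^3 + 2*o*z + z^2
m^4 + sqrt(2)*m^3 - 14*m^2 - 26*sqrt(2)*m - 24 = (m - 3*sqrt(2))*(m + sqrt(2))^2*(m + 2*sqrt(2))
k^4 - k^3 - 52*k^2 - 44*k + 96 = (k - 8)*(k - 1)*(k + 2)*(k + 6)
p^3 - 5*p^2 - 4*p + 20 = (p - 5)*(p - 2)*(p + 2)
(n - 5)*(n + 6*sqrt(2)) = n^2 - 5*n + 6*sqrt(2)*n - 30*sqrt(2)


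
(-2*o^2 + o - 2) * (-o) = 2*o^3 - o^2 + 2*o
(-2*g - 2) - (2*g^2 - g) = -2*g^2 - g - 2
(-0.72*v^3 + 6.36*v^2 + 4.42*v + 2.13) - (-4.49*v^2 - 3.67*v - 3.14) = -0.72*v^3 + 10.85*v^2 + 8.09*v + 5.27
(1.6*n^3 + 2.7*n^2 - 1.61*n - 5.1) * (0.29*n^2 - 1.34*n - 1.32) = 0.464*n^5 - 1.361*n^4 - 6.1969*n^3 - 2.8856*n^2 + 8.9592*n + 6.732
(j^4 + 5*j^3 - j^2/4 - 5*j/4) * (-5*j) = -5*j^5 - 25*j^4 + 5*j^3/4 + 25*j^2/4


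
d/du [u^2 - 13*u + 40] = 2*u - 13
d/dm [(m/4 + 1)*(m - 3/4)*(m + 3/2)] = 3*m^2/4 + 19*m/8 + 15/32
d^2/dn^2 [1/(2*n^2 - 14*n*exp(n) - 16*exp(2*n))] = ((-n^2 + 7*n*exp(n) + 8*exp(2*n))*(7*n*exp(n) + 32*exp(2*n) + 14*exp(n) - 2)/2 - (7*n*exp(n) - 2*n + 16*exp(2*n) + 7*exp(n))^2)/(-n^2 + 7*n*exp(n) + 8*exp(2*n))^3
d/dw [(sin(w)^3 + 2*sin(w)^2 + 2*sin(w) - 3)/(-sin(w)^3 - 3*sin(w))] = (2*sin(w)^2 - 2*sin(w) - 15 - 9/sin(w)^2)*cos(w)/(sin(w)^2 + 3)^2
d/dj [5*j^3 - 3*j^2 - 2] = 3*j*(5*j - 2)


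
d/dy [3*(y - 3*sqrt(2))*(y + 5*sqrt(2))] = 6*y + 6*sqrt(2)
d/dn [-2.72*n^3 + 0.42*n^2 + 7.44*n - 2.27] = -8.16*n^2 + 0.84*n + 7.44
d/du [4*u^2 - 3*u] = 8*u - 3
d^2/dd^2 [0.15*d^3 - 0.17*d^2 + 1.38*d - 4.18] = 0.9*d - 0.34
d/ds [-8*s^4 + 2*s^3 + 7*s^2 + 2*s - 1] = -32*s^3 + 6*s^2 + 14*s + 2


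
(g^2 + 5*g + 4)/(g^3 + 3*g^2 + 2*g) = (g + 4)/(g*(g + 2))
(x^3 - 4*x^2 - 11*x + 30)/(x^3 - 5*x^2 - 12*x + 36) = (x - 5)/(x - 6)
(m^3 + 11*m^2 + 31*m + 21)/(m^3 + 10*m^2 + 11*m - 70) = (m^2 + 4*m + 3)/(m^2 + 3*m - 10)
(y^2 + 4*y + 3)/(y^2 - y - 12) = (y + 1)/(y - 4)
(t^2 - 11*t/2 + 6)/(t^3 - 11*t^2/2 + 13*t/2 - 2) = (2*t - 3)/(2*t^2 - 3*t + 1)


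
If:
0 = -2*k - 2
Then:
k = -1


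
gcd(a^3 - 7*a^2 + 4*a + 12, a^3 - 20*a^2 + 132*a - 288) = a - 6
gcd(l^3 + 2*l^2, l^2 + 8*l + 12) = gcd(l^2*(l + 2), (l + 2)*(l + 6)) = l + 2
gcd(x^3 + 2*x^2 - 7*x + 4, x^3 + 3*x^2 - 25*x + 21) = x - 1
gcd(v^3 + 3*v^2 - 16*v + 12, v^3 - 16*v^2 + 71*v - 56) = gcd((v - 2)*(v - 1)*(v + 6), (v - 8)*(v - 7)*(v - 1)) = v - 1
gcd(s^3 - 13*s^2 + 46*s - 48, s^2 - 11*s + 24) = s^2 - 11*s + 24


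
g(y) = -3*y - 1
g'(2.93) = -3.00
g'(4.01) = -3.00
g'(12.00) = -3.00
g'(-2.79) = -3.00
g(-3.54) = 9.62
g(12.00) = -37.00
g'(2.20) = -3.00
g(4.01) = -13.03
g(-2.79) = 7.37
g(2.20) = -7.60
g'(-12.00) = -3.00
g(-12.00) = 35.00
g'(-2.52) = -3.00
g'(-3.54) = -3.00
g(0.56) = -2.68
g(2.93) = -9.79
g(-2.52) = 6.56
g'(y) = -3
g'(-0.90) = -3.00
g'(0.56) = -3.00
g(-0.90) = 1.70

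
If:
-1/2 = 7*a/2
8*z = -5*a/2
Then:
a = -1/7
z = 5/112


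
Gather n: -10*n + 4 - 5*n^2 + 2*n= -5*n^2 - 8*n + 4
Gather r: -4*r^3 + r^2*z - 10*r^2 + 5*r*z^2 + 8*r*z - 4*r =-4*r^3 + r^2*(z - 10) + r*(5*z^2 + 8*z - 4)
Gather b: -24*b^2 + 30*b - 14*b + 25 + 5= -24*b^2 + 16*b + 30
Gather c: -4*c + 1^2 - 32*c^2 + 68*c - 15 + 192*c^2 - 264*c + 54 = 160*c^2 - 200*c + 40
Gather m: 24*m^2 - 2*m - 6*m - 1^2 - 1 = 24*m^2 - 8*m - 2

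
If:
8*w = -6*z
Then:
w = -3*z/4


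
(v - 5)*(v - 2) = v^2 - 7*v + 10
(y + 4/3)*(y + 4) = y^2 + 16*y/3 + 16/3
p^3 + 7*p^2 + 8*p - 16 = (p - 1)*(p + 4)^2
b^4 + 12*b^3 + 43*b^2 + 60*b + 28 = (b + 1)*(b + 2)^2*(b + 7)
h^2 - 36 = (h - 6)*(h + 6)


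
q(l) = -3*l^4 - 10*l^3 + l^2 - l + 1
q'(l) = -12*l^3 - 30*l^2 + 2*l - 1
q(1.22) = -23.54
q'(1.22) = -65.00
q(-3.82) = -61.97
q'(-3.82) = 222.50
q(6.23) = -6903.78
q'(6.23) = -4054.58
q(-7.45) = -5042.69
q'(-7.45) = 3280.95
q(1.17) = -20.44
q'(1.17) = -58.95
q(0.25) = 0.64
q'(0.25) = -2.56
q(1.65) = -65.08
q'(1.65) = -133.28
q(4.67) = -2427.22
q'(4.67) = -1868.10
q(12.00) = -79355.00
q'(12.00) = -25033.00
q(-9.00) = -12302.00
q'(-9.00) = 6299.00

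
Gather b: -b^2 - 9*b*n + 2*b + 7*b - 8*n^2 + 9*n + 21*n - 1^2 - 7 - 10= -b^2 + b*(9 - 9*n) - 8*n^2 + 30*n - 18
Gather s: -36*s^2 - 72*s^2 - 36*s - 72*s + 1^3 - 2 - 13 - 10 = -108*s^2 - 108*s - 24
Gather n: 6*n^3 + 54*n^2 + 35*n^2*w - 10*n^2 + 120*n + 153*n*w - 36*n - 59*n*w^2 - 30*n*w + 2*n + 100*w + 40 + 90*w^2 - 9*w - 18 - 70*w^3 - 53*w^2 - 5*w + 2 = 6*n^3 + n^2*(35*w + 44) + n*(-59*w^2 + 123*w + 86) - 70*w^3 + 37*w^2 + 86*w + 24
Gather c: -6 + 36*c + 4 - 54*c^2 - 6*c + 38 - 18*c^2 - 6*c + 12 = -72*c^2 + 24*c + 48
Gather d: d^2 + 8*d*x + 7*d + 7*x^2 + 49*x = d^2 + d*(8*x + 7) + 7*x^2 + 49*x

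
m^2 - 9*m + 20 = (m - 5)*(m - 4)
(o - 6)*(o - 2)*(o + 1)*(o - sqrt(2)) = o^4 - 7*o^3 - sqrt(2)*o^3 + 4*o^2 + 7*sqrt(2)*o^2 - 4*sqrt(2)*o + 12*o - 12*sqrt(2)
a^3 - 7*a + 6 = (a - 2)*(a - 1)*(a + 3)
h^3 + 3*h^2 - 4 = (h - 1)*(h + 2)^2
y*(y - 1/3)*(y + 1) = y^3 + 2*y^2/3 - y/3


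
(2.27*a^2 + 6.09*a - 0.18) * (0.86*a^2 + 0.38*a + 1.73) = 1.9522*a^4 + 6.1*a^3 + 6.0865*a^2 + 10.4673*a - 0.3114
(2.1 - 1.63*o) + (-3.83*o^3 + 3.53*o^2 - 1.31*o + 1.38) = -3.83*o^3 + 3.53*o^2 - 2.94*o + 3.48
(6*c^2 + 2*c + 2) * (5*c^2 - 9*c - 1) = 30*c^4 - 44*c^3 - 14*c^2 - 20*c - 2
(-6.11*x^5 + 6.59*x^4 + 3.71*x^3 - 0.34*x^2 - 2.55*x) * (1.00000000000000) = -6.11*x^5 + 6.59*x^4 + 3.71*x^3 - 0.34*x^2 - 2.55*x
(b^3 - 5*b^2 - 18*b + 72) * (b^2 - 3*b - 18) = b^5 - 8*b^4 - 21*b^3 + 216*b^2 + 108*b - 1296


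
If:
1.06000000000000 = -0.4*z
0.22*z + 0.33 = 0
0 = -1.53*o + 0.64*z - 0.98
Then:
No Solution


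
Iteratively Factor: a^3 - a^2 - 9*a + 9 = (a - 3)*(a^2 + 2*a - 3) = (a - 3)*(a - 1)*(a + 3)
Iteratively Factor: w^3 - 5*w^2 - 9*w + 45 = (w + 3)*(w^2 - 8*w + 15) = (w - 3)*(w + 3)*(w - 5)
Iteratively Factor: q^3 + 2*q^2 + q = (q)*(q^2 + 2*q + 1) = q*(q + 1)*(q + 1)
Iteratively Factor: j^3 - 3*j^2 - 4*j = (j - 4)*(j^2 + j) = j*(j - 4)*(j + 1)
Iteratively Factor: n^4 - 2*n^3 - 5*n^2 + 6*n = (n)*(n^3 - 2*n^2 - 5*n + 6) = n*(n + 2)*(n^2 - 4*n + 3) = n*(n - 1)*(n + 2)*(n - 3)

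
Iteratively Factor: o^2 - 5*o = (o)*(o - 5)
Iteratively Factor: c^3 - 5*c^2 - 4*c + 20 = (c - 2)*(c^2 - 3*c - 10) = (c - 5)*(c - 2)*(c + 2)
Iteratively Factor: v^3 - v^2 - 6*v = (v - 3)*(v^2 + 2*v) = v*(v - 3)*(v + 2)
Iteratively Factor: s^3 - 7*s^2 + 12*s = (s - 4)*(s^2 - 3*s) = s*(s - 4)*(s - 3)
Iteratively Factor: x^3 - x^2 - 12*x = (x - 4)*(x^2 + 3*x) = x*(x - 4)*(x + 3)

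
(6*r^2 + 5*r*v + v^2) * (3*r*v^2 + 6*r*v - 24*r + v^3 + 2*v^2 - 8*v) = 18*r^3*v^2 + 36*r^3*v - 144*r^3 + 21*r^2*v^3 + 42*r^2*v^2 - 168*r^2*v + 8*r*v^4 + 16*r*v^3 - 64*r*v^2 + v^5 + 2*v^4 - 8*v^3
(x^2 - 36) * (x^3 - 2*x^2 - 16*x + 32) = x^5 - 2*x^4 - 52*x^3 + 104*x^2 + 576*x - 1152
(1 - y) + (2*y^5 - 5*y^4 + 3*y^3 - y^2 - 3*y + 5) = 2*y^5 - 5*y^4 + 3*y^3 - y^2 - 4*y + 6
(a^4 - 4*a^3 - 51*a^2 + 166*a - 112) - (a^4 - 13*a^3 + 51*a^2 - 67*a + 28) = 9*a^3 - 102*a^2 + 233*a - 140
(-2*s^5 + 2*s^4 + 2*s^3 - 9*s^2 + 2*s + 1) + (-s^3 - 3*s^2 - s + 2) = -2*s^5 + 2*s^4 + s^3 - 12*s^2 + s + 3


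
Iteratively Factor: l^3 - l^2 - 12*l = (l)*(l^2 - l - 12) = l*(l + 3)*(l - 4)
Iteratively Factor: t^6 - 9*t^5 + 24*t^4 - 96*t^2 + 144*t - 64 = (t - 4)*(t^5 - 5*t^4 + 4*t^3 + 16*t^2 - 32*t + 16) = (t - 4)*(t - 2)*(t^4 - 3*t^3 - 2*t^2 + 12*t - 8) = (t - 4)*(t - 2)^2*(t^3 - t^2 - 4*t + 4) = (t - 4)*(t - 2)^3*(t^2 + t - 2) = (t - 4)*(t - 2)^3*(t + 2)*(t - 1)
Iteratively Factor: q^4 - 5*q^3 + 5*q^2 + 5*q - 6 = (q - 3)*(q^3 - 2*q^2 - q + 2) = (q - 3)*(q - 1)*(q^2 - q - 2) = (q - 3)*(q - 1)*(q + 1)*(q - 2)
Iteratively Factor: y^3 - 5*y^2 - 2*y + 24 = (y + 2)*(y^2 - 7*y + 12) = (y - 3)*(y + 2)*(y - 4)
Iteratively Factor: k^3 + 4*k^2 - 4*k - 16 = (k - 2)*(k^2 + 6*k + 8) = (k - 2)*(k + 2)*(k + 4)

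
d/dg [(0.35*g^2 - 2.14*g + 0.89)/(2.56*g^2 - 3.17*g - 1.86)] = (4.3689*g^2 - 5.8588*g + 6.8017)/(6.5536*g^4 - 16.2304*g^3 + 0.525699999999999*g^2 + 11.7924*g + 3.4596)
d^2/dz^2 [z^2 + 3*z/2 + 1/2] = 2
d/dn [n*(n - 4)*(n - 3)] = 3*n^2 - 14*n + 12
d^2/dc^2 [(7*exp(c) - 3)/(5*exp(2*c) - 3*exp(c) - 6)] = (175*exp(4*c) - 195*exp(3*c) + 1395*exp(2*c) - 513*exp(c) + 306)*exp(c)/(125*exp(6*c) - 225*exp(5*c) - 315*exp(4*c) + 513*exp(3*c) + 378*exp(2*c) - 324*exp(c) - 216)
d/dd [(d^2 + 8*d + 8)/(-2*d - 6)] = (-d^2 - 6*d - 16)/(2*(d^2 + 6*d + 9))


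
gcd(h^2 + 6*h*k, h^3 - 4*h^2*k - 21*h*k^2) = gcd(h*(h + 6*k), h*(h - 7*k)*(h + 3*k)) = h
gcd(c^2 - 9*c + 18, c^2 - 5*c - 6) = c - 6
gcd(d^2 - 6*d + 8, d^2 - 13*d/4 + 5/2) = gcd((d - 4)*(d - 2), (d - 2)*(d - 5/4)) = d - 2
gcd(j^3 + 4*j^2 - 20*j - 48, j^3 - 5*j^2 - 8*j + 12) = j + 2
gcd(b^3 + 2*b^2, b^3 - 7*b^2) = b^2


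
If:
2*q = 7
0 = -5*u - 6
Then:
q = 7/2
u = -6/5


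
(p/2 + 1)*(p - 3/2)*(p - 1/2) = p^3/2 - 13*p/8 + 3/4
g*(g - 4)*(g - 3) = g^3 - 7*g^2 + 12*g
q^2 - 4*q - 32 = (q - 8)*(q + 4)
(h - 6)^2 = h^2 - 12*h + 36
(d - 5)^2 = d^2 - 10*d + 25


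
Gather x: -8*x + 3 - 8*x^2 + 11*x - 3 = -8*x^2 + 3*x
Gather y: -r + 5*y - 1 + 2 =-r + 5*y + 1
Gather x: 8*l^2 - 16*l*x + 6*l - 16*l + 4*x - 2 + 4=8*l^2 - 10*l + x*(4 - 16*l) + 2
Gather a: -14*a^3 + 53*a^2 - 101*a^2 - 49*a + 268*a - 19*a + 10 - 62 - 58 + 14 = -14*a^3 - 48*a^2 + 200*a - 96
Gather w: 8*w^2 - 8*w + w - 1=8*w^2 - 7*w - 1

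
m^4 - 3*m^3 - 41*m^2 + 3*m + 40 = (m - 8)*(m - 1)*(m + 1)*(m + 5)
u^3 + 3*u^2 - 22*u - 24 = (u - 4)*(u + 1)*(u + 6)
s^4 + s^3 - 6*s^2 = s^2*(s - 2)*(s + 3)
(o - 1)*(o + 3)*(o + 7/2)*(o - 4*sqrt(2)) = o^4 - 4*sqrt(2)*o^3 + 11*o^3/2 - 22*sqrt(2)*o^2 + 4*o^2 - 16*sqrt(2)*o - 21*o/2 + 42*sqrt(2)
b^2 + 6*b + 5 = (b + 1)*(b + 5)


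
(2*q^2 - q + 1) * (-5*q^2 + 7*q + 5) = -10*q^4 + 19*q^3 - 2*q^2 + 2*q + 5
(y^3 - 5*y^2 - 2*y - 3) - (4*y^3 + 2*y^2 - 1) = -3*y^3 - 7*y^2 - 2*y - 2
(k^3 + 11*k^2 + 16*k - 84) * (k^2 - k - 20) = k^5 + 10*k^4 - 15*k^3 - 320*k^2 - 236*k + 1680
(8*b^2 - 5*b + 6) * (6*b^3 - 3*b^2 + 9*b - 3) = 48*b^5 - 54*b^4 + 123*b^3 - 87*b^2 + 69*b - 18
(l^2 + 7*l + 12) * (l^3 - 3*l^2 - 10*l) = l^5 + 4*l^4 - 19*l^3 - 106*l^2 - 120*l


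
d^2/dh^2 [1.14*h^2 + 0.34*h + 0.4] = 2.28000000000000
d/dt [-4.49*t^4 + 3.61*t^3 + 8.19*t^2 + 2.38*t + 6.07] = -17.96*t^3 + 10.83*t^2 + 16.38*t + 2.38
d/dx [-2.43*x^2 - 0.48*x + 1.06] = -4.86*x - 0.48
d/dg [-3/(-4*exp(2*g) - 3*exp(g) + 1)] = (-24*exp(g) - 9)*exp(g)/(4*exp(2*g) + 3*exp(g) - 1)^2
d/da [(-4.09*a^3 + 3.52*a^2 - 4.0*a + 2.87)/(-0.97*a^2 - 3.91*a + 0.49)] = (3.9673*a^4 + 31.9838*a^3 - 23.6555*a^2 + 9.0174*a + 9.2617)/(0.9409*a^4 + 7.5854*a^3 + 14.3375*a^2 - 3.8318*a + 0.2401)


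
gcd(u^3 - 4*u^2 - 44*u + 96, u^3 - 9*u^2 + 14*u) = u - 2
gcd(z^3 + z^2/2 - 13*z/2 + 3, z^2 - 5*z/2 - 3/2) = 1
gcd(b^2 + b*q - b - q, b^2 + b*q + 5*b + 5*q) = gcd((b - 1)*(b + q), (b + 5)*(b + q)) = b + q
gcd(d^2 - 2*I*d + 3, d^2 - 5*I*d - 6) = d - 3*I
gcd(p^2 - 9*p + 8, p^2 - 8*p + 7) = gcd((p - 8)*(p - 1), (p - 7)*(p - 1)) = p - 1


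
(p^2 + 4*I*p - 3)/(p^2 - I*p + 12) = (p + I)/(p - 4*I)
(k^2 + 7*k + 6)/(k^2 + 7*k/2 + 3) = 2*(k^2 + 7*k + 6)/(2*k^2 + 7*k + 6)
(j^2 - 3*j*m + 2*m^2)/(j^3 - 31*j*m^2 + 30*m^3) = (j - 2*m)/(j^2 + j*m - 30*m^2)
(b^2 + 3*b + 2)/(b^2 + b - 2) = (b + 1)/(b - 1)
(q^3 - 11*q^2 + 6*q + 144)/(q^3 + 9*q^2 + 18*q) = (q^2 - 14*q + 48)/(q*(q + 6))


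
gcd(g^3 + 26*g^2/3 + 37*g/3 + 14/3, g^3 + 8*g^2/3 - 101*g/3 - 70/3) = g^2 + 23*g/3 + 14/3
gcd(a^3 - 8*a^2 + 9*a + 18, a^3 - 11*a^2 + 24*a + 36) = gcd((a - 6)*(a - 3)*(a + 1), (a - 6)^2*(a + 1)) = a^2 - 5*a - 6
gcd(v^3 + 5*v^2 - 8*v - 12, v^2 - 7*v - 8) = v + 1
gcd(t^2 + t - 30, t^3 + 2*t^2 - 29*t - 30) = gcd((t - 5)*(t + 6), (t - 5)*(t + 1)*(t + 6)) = t^2 + t - 30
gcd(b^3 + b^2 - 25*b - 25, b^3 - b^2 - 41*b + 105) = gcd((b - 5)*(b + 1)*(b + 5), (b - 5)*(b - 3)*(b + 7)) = b - 5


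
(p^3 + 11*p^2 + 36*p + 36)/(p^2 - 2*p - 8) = (p^2 + 9*p + 18)/(p - 4)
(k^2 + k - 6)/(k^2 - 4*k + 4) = (k + 3)/(k - 2)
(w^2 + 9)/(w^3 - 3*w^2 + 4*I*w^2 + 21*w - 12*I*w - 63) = (w + 3*I)/(w^2 + w*(-3 + 7*I) - 21*I)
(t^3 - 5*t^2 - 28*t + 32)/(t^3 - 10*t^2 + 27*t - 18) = (t^2 - 4*t - 32)/(t^2 - 9*t + 18)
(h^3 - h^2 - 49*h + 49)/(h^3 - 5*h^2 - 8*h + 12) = (h^2 - 49)/(h^2 - 4*h - 12)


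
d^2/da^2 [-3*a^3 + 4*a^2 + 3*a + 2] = 8 - 18*a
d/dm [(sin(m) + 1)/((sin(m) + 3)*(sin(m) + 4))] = (-2*sin(m) + cos(m)^2 + 4)*cos(m)/((sin(m) + 3)^2*(sin(m) + 4)^2)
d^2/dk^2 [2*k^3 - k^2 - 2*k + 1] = 12*k - 2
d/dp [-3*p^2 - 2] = -6*p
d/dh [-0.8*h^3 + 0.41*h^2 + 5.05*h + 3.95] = -2.4*h^2 + 0.82*h + 5.05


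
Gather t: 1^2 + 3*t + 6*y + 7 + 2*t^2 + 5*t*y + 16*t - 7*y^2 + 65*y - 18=2*t^2 + t*(5*y + 19) - 7*y^2 + 71*y - 10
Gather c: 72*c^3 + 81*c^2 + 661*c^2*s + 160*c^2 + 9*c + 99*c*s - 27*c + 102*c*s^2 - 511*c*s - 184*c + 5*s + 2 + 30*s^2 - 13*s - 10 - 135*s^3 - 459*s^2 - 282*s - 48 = 72*c^3 + c^2*(661*s + 241) + c*(102*s^2 - 412*s - 202) - 135*s^3 - 429*s^2 - 290*s - 56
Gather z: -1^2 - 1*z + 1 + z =0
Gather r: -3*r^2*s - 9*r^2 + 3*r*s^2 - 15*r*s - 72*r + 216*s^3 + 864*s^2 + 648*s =r^2*(-3*s - 9) + r*(3*s^2 - 15*s - 72) + 216*s^3 + 864*s^2 + 648*s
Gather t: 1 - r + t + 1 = -r + t + 2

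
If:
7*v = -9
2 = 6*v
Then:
No Solution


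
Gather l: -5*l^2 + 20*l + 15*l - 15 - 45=-5*l^2 + 35*l - 60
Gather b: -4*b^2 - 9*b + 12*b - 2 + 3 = -4*b^2 + 3*b + 1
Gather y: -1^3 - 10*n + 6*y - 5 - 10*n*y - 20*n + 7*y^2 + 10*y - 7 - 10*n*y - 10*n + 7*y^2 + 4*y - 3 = -40*n + 14*y^2 + y*(20 - 20*n) - 16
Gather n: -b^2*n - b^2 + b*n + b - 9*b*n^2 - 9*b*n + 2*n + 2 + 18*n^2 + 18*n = -b^2 + b + n^2*(18 - 9*b) + n*(-b^2 - 8*b + 20) + 2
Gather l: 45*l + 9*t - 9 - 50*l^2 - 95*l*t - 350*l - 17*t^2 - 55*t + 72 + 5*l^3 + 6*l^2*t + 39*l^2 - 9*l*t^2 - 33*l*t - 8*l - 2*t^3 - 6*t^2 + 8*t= 5*l^3 + l^2*(6*t - 11) + l*(-9*t^2 - 128*t - 313) - 2*t^3 - 23*t^2 - 38*t + 63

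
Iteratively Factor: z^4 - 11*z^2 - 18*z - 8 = (z - 4)*(z^3 + 4*z^2 + 5*z + 2) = (z - 4)*(z + 1)*(z^2 + 3*z + 2) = (z - 4)*(z + 1)*(z + 2)*(z + 1)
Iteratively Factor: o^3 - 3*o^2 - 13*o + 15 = (o + 3)*(o^2 - 6*o + 5) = (o - 5)*(o + 3)*(o - 1)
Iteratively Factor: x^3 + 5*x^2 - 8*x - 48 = (x + 4)*(x^2 + x - 12) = (x + 4)^2*(x - 3)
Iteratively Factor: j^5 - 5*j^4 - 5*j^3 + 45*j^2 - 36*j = (j - 3)*(j^4 - 2*j^3 - 11*j^2 + 12*j) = (j - 4)*(j - 3)*(j^3 + 2*j^2 - 3*j) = j*(j - 4)*(j - 3)*(j^2 + 2*j - 3) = j*(j - 4)*(j - 3)*(j - 1)*(j + 3)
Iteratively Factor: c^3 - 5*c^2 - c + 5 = (c + 1)*(c^2 - 6*c + 5) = (c - 5)*(c + 1)*(c - 1)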